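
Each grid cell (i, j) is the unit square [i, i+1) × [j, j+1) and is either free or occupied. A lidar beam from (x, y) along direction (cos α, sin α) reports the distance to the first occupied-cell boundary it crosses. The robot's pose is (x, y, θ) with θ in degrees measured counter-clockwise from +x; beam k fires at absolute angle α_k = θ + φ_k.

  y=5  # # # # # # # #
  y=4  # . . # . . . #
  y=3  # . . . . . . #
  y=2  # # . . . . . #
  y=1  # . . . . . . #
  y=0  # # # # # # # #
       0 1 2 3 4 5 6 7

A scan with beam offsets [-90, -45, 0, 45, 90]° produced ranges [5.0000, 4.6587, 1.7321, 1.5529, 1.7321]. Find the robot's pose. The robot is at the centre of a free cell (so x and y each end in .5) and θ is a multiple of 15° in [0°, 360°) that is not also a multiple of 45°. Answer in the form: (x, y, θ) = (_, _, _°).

Candidates: 22 free-cell centres × 16 headings = 352 poses. Raycast each; keep the one whose scan matches to 4 dp.
  (6.5, 1.5, 210°): beam 1 = 4.0415 ≠ 5.0000 ✗
  (3.5, 1.5, 30°): beam 1 = 0.5774 ≠ 5.0000 ✗
  (2.5, 4.5, 60°): beam 1 = 0.5774 ≠ 5.0000 ✗
  (2.5, 1.5, 330°): beam 1 = 0.5774 ≠ 5.0000 ✗
  …
  (5.5, 2.5, 240°): r_1=5.0000, r_2=4.6587, r_3=1.7321, r_4=1.5529, r_5=1.7321 — all match ✓
Unique over the lattice → pose = (5.5, 2.5, 240°).

(x, y, θ) = (5.5, 2.5, 240°)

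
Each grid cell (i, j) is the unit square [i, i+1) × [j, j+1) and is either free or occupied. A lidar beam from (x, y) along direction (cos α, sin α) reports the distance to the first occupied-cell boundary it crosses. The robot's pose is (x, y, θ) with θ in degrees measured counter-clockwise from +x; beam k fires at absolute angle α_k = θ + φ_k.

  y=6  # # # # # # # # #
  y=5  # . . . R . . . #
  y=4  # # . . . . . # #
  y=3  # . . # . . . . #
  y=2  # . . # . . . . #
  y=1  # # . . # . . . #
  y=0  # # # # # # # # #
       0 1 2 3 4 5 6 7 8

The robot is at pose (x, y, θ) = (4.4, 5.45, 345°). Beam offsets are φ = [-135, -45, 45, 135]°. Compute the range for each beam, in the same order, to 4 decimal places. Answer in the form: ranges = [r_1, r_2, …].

ranges = [2.7713, 5.1384, 1.1000, 0.6351]

beam 1: φ=-135°, α=210°
  cosα=-0.8660 sinα=-0.5000 | (4,5) | tMaxX 0.4619 tMaxY 0.9000 | tΔX 1.1547 tΔY 2.0000
    t=0.4619 [x] (3,5)
    t=0.9000 [y] (3,4)
    t=1.6166 [x] (2,4)
    t=2.7713 [x] (1,4) — stop
  → r_1 = 2.7713
beam 2: φ=-45°, α=300°
  cosα=0.5000 sinα=-0.8660 | (4,5) | tMaxX 1.2000 tMaxY 0.5196 | tΔX 2.0000 tΔY 1.1547
    t=0.5196 [y] (4,4)
    t=1.2000 [x] (5,4)
    t=1.6743 [y] (5,3)
    t=2.8290 [y] (5,2)
    t=3.2000 [x] (6,2)
    t=3.9837 [y] (6,1)
    t=5.1384 [y] (6,0) — stop
  → r_2 = 5.1384
beam 3: φ=45°, α=30°
  cosα=0.8660 sinα=0.5000 | (4,5) | tMaxX 0.6928 tMaxY 1.1000 | tΔX 1.1547 tΔY 2.0000
    t=0.6928 [x] (5,5)
    t=1.1000 [y] (5,6) — stop
  → r_3 = 1.1000
beam 4: φ=135°, α=120°
  cosα=-0.5000 sinα=0.8660 | (4,5) | tMaxX 0.8000 tMaxY 0.6351 | tΔX 2.0000 tΔY 1.1547
    t=0.6351 [y] (4,6) — stop
  → r_4 = 0.6351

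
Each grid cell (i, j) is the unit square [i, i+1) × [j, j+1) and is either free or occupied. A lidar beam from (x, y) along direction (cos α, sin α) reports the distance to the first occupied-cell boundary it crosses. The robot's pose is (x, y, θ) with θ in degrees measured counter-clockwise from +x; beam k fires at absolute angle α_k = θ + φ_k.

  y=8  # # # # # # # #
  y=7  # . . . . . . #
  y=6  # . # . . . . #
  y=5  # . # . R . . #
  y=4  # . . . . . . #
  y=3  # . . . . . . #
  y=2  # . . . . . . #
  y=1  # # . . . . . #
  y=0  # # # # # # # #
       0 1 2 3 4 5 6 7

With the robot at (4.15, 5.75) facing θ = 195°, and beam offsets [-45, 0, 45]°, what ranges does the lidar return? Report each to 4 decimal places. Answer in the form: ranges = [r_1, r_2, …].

beam 1: φ=-45°, α=150°
  dir = (cos 150°, sin 150°) = (-0.8660, 0.5000); from cell (4,5)
  next x-line at t=0.1732, next y-line at t=0.5000; Δt_x=1.1547, Δt_y=2.0000
    x: enter (3,5) at t=0.1732
    y: enter (3,6) at t=0.5000
    x: enter (2,6) at t=1.3279 ← occupied
  → r_1 = 1.3279
beam 2: φ=0°, α=195°
  dir = (cos 195°, sin 195°) = (-0.9659, -0.2588); from cell (4,5)
  next x-line at t=0.1553, next y-line at t=2.8978; Δt_x=1.0353, Δt_y=3.8637
    x: enter (3,5) at t=0.1553
    x: enter (2,5) at t=1.1906 ← occupied
  → r_2 = 1.1906
beam 3: φ=45°, α=240°
  dir = (cos 240°, sin 240°) = (-0.5000, -0.8660); from cell (4,5)
  next x-line at t=0.3000, next y-line at t=0.8660; Δt_x=2.0000, Δt_y=1.1547
    x: enter (3,5) at t=0.3000
    y: enter (3,4) at t=0.8660
    y: enter (3,3) at t=2.0207
    x: enter (2,3) at t=2.3000
    y: enter (2,2) at t=3.1754
    x: enter (1,2) at t=4.3000
    y: enter (1,1) at t=4.3301 ← occupied
  → r_3 = 4.3301

ranges = [1.3279, 1.1906, 4.3301]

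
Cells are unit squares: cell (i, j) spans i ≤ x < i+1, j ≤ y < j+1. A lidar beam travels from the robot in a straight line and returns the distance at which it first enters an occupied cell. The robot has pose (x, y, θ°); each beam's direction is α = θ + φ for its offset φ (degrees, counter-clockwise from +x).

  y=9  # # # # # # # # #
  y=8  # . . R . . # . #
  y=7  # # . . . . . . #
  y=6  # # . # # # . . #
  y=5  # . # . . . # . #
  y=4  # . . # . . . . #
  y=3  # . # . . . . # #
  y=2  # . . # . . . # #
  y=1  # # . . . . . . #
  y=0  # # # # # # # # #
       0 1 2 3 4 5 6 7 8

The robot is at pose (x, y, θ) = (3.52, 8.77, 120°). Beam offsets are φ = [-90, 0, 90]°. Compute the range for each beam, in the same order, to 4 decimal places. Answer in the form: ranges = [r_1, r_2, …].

ranges = [0.4600, 0.2656, 1.7551]

beam 1: φ=-90°, α=30°
  d=(0.8660,0.5000)  start (3,8)  tX=0.5543 tY=0.4600  stride 1/|dx|=1.1547 1/|dy|=2.0000
    cross y-line → (3,9), t=0.4600 (wall)
  → r_1 = 0.4600
beam 2: φ=0°, α=120°
  d=(-0.5000,0.8660)  start (3,8)  tX=1.0400 tY=0.2656  stride 1/|dx|=2.0000 1/|dy|=1.1547
    cross y-line → (3,9), t=0.2656 (wall)
  → r_2 = 0.2656
beam 3: φ=90°, α=210°
  d=(-0.8660,-0.5000)  start (3,8)  tX=0.6004 tY=1.5400  stride 1/|dx|=1.1547 1/|dy|=2.0000
    cross x-line → (2,8), t=0.6004
    cross y-line → (2,7), t=1.5400
    cross x-line → (1,7), t=1.7551 (wall)
  → r_3 = 1.7551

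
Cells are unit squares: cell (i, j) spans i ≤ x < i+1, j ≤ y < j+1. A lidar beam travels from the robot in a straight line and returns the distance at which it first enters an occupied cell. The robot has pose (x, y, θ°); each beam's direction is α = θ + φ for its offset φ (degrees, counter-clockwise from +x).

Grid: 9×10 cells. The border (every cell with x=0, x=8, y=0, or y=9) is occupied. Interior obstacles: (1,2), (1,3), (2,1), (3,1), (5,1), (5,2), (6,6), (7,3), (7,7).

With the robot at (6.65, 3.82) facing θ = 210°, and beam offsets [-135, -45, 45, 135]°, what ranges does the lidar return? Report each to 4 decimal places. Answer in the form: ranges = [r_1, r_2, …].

beam 1: φ=-135°, α=75°
  direction (0.2588, 0.9659); cell (6,3); t to first gridline: x 1.3523, y 0.1863 (then +3.8637 / +1.0353)
    (6,4) via y @ 0.1863
    (6,5) via y @ 1.2216
    (7,5) via x @ 1.3523
    (7,6) via y @ 2.2569
    (7,7) via y @ 3.2922  # hit
  → r_1 = 3.2922
beam 2: φ=-45°, α=165°
  direction (-0.9659, 0.2588); cell (6,3); t to first gridline: x 0.6729, y 0.6955 (then +1.0353 / +3.8637)
    (5,3) via x @ 0.6729
    (5,4) via y @ 0.6955
    (4,4) via x @ 1.7082
    (3,4) via x @ 2.7435
    (2,4) via x @ 3.7788
    (2,5) via y @ 4.5592
    (1,5) via x @ 4.8140
    (0,5) via x @ 5.8493  # hit
  → r_2 = 5.8493
beam 3: φ=45°, α=255°
  direction (-0.2588, -0.9659); cell (6,3); t to first gridline: x 2.5114, y 0.8489 (then +3.8637 / +1.0353)
    (6,2) via y @ 0.8489
    (6,1) via y @ 1.8842
    (5,1) via x @ 2.5114  # hit
  → r_3 = 2.5114
beam 4: φ=135°, α=345°
  direction (0.9659, -0.2588); cell (6,3); t to first gridline: x 0.3623, y 3.1682 (then +1.0353 / +3.8637)
    (7,3) via x @ 0.3623  # hit
  → r_4 = 0.3623

ranges = [3.2922, 5.8493, 2.5114, 0.3623]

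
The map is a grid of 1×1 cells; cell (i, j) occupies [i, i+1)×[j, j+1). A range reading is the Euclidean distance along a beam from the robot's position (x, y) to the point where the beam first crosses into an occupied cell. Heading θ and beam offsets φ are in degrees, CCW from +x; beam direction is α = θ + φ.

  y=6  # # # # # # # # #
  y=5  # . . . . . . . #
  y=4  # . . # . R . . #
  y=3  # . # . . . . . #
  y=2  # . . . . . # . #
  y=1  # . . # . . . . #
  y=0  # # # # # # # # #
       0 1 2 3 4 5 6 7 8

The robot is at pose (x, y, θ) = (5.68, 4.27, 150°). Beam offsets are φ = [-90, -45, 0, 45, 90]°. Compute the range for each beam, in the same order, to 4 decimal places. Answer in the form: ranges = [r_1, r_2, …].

beam 1: φ=-90°, α=60°
  direction (0.5000, 0.8660); cell (5,4); t to first gridline: x 0.6400, y 0.8429 (then +2.0000 / +1.1547)
    (6,4) via x @ 0.6400
    (6,5) via y @ 0.8429
    (6,6) via y @ 1.9976  # hit
  → r_1 = 1.9976
beam 2: φ=-45°, α=105°
  direction (-0.2588, 0.9659); cell (5,4); t to first gridline: x 2.6273, y 0.7558 (then +3.8637 / +1.0353)
    (5,5) via y @ 0.7558
    (5,6) via y @ 1.7910  # hit
  → r_2 = 1.7910
beam 3: φ=0°, α=150°
  direction (-0.8660, 0.5000); cell (5,4); t to first gridline: x 0.7852, y 1.4600 (then +1.1547 / +2.0000)
    (4,4) via x @ 0.7852
    (4,5) via y @ 1.4600
    (3,5) via x @ 1.9399
    (2,5) via x @ 3.0946
    (2,6) via y @ 3.4600  # hit
  → r_3 = 3.4600
beam 4: φ=45°, α=195°
  direction (-0.9659, -0.2588); cell (5,4); t to first gridline: x 0.7040, y 1.0432 (then +1.0353 / +3.8637)
    (4,4) via x @ 0.7040
    (4,3) via y @ 1.0432
    (3,3) via x @ 1.7393
    (2,3) via x @ 2.7745  # hit
  → r_4 = 2.7745
beam 5: φ=90°, α=240°
  direction (-0.5000, -0.8660); cell (5,4); t to first gridline: x 1.3600, y 0.3118 (then +2.0000 / +1.1547)
    (5,3) via y @ 0.3118
    (4,3) via x @ 1.3600
    (4,2) via y @ 1.4665
    (4,1) via y @ 2.6212
    (3,1) via x @ 3.3600  # hit
  → r_5 = 3.3600

ranges = [1.9976, 1.7910, 3.4600, 2.7745, 3.3600]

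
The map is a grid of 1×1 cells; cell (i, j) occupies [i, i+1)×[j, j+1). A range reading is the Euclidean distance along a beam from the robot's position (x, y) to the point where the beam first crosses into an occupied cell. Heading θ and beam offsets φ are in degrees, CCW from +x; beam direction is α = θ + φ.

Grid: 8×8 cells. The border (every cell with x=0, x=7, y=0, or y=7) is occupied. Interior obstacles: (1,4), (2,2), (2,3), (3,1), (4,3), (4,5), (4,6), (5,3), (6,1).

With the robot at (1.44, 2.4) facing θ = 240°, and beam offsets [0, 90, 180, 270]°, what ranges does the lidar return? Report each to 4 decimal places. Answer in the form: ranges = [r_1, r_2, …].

ranges = [0.8800, 0.6466, 1.1200, 0.5081]

beam 1: φ=0°, α=240°
  cosα=-0.5000 sinα=-0.8660 | (1,2) | tMaxX 0.8800 tMaxY 0.4619 | tΔX 2.0000 tΔY 1.1547
    t=0.4619 [y] (1,1)
    t=0.8800 [x] (0,1) — stop
  → r_1 = 0.8800
beam 2: φ=90°, α=330°
  cosα=0.8660 sinα=-0.5000 | (1,2) | tMaxX 0.6466 tMaxY 0.8000 | tΔX 1.1547 tΔY 2.0000
    t=0.6466 [x] (2,2) — stop
  → r_2 = 0.6466
beam 3: φ=180°, α=60°
  cosα=0.5000 sinα=0.8660 | (1,2) | tMaxX 1.1200 tMaxY 0.6928 | tΔX 2.0000 tΔY 1.1547
    t=0.6928 [y] (1,3)
    t=1.1200 [x] (2,3) — stop
  → r_3 = 1.1200
beam 4: φ=270°, α=150°
  cosα=-0.8660 sinα=0.5000 | (1,2) | tMaxX 0.5081 tMaxY 1.2000 | tΔX 1.1547 tΔY 2.0000
    t=0.5081 [x] (0,2) — stop
  → r_4 = 0.5081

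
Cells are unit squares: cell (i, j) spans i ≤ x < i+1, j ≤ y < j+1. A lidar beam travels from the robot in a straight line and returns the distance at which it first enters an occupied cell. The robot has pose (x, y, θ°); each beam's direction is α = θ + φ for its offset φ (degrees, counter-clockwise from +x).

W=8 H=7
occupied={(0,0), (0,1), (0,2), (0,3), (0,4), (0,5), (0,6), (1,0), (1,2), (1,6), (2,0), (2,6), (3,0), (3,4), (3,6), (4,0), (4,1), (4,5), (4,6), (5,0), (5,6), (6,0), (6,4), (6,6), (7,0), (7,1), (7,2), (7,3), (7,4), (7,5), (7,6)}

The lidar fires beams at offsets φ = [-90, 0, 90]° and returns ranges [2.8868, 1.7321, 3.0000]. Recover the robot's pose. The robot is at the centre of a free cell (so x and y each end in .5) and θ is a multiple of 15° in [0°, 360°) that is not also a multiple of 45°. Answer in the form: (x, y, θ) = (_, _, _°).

Candidates: 25 free-cell centres × 16 headings = 400 poses. Raycast each; keep the one whose scan matches to 4 dp.
  (1.5, 5.5, 75°): beam 1 = 1.9319 ≠ 2.8868 ✗
  (4.5, 3.5, 330°): beam 2 = 2.8868 ≠ 1.7321 ✗
  (1.5, 3.5, 330°): beam 1 = 0.5774 ≠ 2.8868 ✗
  (2.5, 1.5, 120°): beam 1 = 5.0000 ≠ 2.8868 ✗
  …
  (4.5, 2.5, 120°): r_1=2.8868, r_2=1.7321, r_3=3.0000 — all match ✓
No second candidate reproduces the full scan.

(x, y, θ) = (4.5, 2.5, 120°)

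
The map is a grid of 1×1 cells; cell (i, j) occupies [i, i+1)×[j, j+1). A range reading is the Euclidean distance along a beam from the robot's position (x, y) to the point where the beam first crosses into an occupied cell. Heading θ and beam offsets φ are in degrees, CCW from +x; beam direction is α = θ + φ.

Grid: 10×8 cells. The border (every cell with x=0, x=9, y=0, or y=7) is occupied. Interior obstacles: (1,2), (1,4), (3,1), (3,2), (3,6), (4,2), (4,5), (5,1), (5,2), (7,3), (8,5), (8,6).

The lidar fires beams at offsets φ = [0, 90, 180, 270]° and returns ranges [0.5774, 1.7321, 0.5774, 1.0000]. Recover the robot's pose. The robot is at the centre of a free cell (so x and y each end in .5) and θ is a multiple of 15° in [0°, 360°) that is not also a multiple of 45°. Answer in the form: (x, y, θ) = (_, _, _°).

The pose lattice has 36·16 = 576 candidates. Test each by forward raycasting.
  (2.5, 3.5, 165°): beam 1 = 1.5529 ≠ 0.5774 ✗
  (8.5, 2.5, 210°): beam 1 = 2.8868 ≠ 0.5774 ✗
  (6.5, 5.5, 210°): beam 1 = 5.1962 ≠ 0.5774 ✗
  …
  (2.5, 2.5, 30°): r_1=0.5774, r_2=1.7321, r_3=0.5774, r_4=1.0000 — all match ✓
Only this pose fits every beam.

(x, y, θ) = (2.5, 2.5, 30°)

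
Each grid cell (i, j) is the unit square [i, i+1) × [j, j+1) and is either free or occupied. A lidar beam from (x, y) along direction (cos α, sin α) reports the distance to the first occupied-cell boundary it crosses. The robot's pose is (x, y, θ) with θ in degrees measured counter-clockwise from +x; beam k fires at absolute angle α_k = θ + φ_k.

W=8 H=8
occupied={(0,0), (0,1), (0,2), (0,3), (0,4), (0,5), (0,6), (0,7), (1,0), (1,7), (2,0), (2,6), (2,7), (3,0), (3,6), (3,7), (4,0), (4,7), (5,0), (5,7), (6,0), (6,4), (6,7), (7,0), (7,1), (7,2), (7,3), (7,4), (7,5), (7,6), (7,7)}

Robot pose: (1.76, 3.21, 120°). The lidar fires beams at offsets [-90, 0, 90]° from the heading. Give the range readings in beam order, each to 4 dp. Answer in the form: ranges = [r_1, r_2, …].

ranges = [6.0506, 1.5200, 0.8776]

beam 1: φ=-90°, α=30°
  d=(0.8660,0.5000)  start (1,3)  tX=0.2771 tY=1.5800  stride 1/|dx|=1.1547 1/|dy|=2.0000
    cross x-line → (2,3), t=0.2771
    cross x-line → (3,3), t=1.4318
    cross y-line → (3,4), t=1.5800
    cross x-line → (4,4), t=2.5865
    cross y-line → (4,5), t=3.5800
    cross x-line → (5,5), t=3.7412
    cross x-line → (6,5), t=4.8959
    cross y-line → (6,6), t=5.5800
    cross x-line → (7,6), t=6.0506 (wall)
  → r_1 = 6.0506
beam 2: φ=0°, α=120°
  d=(-0.5000,0.8660)  start (1,3)  tX=1.5200 tY=0.9122  stride 1/|dx|=2.0000 1/|dy|=1.1547
    cross y-line → (1,4), t=0.9122
    cross x-line → (0,4), t=1.5200 (wall)
  → r_2 = 1.5200
beam 3: φ=90°, α=210°
  d=(-0.8660,-0.5000)  start (1,3)  tX=0.8776 tY=0.4200  stride 1/|dx|=1.1547 1/|dy|=2.0000
    cross y-line → (1,2), t=0.4200
    cross x-line → (0,2), t=0.8776 (wall)
  → r_3 = 0.8776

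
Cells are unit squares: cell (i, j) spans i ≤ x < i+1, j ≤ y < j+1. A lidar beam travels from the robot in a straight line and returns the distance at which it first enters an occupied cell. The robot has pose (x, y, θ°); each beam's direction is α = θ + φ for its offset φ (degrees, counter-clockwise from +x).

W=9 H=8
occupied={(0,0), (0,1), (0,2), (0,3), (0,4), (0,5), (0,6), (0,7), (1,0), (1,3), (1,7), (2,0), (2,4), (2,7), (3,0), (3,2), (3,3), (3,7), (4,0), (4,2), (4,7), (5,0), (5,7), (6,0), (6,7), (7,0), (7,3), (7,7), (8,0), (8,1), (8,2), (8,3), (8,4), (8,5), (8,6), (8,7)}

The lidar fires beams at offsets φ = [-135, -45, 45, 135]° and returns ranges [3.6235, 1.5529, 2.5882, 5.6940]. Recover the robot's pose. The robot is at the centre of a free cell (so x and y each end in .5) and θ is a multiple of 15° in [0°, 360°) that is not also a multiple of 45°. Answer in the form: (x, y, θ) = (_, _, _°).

(x, y, θ) = (6.5, 4.5, 30°)

Enumerate (i+0.5, j+0.5, θ) over the 36 free cells and 16 admissible headings. For each, cast all 4 beams and compare to the given ranges.
  (1.5, 6.5, 255°): beam 1 = 0.5774 ≠ 3.6235 ✗
  (4.5, 3.5, 60°): beam 1 = 0.5176 ≠ 3.6235 ✗
  (7.5, 2.5, 345°): beam 1 = 3.0000 ≠ 3.6235 ✗
  (1.5, 5.5, 30°): beam 1 = 1.5529 ≠ 3.6235 ✗
  (7.5, 5.5, 75°): beam 1 = 1.0000 ≠ 3.6235 ✗
  …
  (6.5, 4.5, 30°): r_1=3.6235, r_2=1.5529, r_3=2.5882, r_4=5.6940 — all match ✓
No second candidate reproduces the full scan.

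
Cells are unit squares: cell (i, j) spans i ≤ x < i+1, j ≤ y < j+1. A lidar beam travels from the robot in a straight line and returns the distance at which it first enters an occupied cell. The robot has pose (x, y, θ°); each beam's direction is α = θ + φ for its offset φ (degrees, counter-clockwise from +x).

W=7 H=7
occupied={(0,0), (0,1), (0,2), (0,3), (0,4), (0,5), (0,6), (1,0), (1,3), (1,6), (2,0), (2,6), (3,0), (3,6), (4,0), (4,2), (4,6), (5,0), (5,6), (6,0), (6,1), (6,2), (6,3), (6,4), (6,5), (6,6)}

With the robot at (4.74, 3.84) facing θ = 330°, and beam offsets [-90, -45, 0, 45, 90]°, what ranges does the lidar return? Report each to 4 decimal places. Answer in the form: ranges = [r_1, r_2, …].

ranges = [0.9699, 0.8696, 1.4549, 1.3044, 2.4942]

beam 1: φ=-90°, α=240°
  d=(-0.5000,-0.8660)  start (4,3)  tX=1.4800 tY=0.9699  stride 1/|dx|=2.0000 1/|dy|=1.1547
    cross y-line → (4,2), t=0.9699 (wall)
  → r_1 = 0.9699
beam 2: φ=-45°, α=285°
  d=(0.2588,-0.9659)  start (4,3)  tX=1.0046 tY=0.8696  stride 1/|dx|=3.8637 1/|dy|=1.0353
    cross y-line → (4,2), t=0.8696 (wall)
  → r_2 = 0.8696
beam 3: φ=0°, α=330°
  d=(0.8660,-0.5000)  start (4,3)  tX=0.3002 tY=1.6800  stride 1/|dx|=1.1547 1/|dy|=2.0000
    cross x-line → (5,3), t=0.3002
    cross x-line → (6,3), t=1.4549 (wall)
  → r_3 = 1.4549
beam 4: φ=45°, α=15°
  d=(0.9659,0.2588)  start (4,3)  tX=0.2692 tY=0.6182  stride 1/|dx|=1.0353 1/|dy|=3.8637
    cross x-line → (5,3), t=0.2692
    cross y-line → (5,4), t=0.6182
    cross x-line → (6,4), t=1.3044 (wall)
  → r_4 = 1.3044
beam 5: φ=90°, α=60°
  d=(0.5000,0.8660)  start (4,3)  tX=0.5200 tY=0.1848  stride 1/|dx|=2.0000 1/|dy|=1.1547
    cross y-line → (4,4), t=0.1848
    cross x-line → (5,4), t=0.5200
    cross y-line → (5,5), t=1.3395
    cross y-line → (5,6), t=2.4942 (wall)
  → r_5 = 2.4942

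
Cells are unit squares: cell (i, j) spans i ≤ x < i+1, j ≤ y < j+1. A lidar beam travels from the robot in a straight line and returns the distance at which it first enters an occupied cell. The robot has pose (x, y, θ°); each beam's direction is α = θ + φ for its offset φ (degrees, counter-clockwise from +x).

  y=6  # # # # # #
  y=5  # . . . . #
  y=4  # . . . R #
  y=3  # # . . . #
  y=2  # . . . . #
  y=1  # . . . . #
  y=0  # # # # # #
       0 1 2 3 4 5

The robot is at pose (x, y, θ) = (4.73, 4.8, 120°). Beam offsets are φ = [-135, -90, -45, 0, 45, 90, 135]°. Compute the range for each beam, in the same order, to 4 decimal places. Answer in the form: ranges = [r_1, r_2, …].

ranges = [0.2795, 0.3118, 1.0432, 1.3856, 3.8616, 3.1523, 3.9340]

beam 1: φ=-135°, α=345°
  dir = (cos 345°, sin 345°) = (0.9659, -0.2588); from cell (4,4)
  next x-line at t=0.2795, next y-line at t=3.0910; Δt_x=1.0353, Δt_y=3.8637
    x: enter (5,4) at t=0.2795 ← occupied
  → r_1 = 0.2795
beam 2: φ=-90°, α=30°
  dir = (cos 30°, sin 30°) = (0.8660, 0.5000); from cell (4,4)
  next x-line at t=0.3118, next y-line at t=0.4000; Δt_x=1.1547, Δt_y=2.0000
    x: enter (5,4) at t=0.3118 ← occupied
  → r_2 = 0.3118
beam 3: φ=-45°, α=75°
  dir = (cos 75°, sin 75°) = (0.2588, 0.9659); from cell (4,4)
  next x-line at t=1.0432, next y-line at t=0.2071; Δt_x=3.8637, Δt_y=1.0353
    y: enter (4,5) at t=0.2071
    x: enter (5,5) at t=1.0432 ← occupied
  → r_3 = 1.0432
beam 4: φ=0°, α=120°
  dir = (cos 120°, sin 120°) = (-0.5000, 0.8660); from cell (4,4)
  next x-line at t=1.4600, next y-line at t=0.2309; Δt_x=2.0000, Δt_y=1.1547
    y: enter (4,5) at t=0.2309
    y: enter (4,6) at t=1.3856 ← occupied
  → r_4 = 1.3856
beam 5: φ=45°, α=165°
  dir = (cos 165°, sin 165°) = (-0.9659, 0.2588); from cell (4,4)
  next x-line at t=0.7558, next y-line at t=0.7727; Δt_x=1.0353, Δt_y=3.8637
    x: enter (3,4) at t=0.7558
    y: enter (3,5) at t=0.7727
    x: enter (2,5) at t=1.7910
    x: enter (1,5) at t=2.8263
    x: enter (0,5) at t=3.8616 ← occupied
  → r_5 = 3.8616
beam 6: φ=90°, α=210°
  dir = (cos 210°, sin 210°) = (-0.8660, -0.5000); from cell (4,4)
  next x-line at t=0.8429, next y-line at t=1.6000; Δt_x=1.1547, Δt_y=2.0000
    x: enter (3,4) at t=0.8429
    y: enter (3,3) at t=1.6000
    x: enter (2,3) at t=1.9976
    x: enter (1,3) at t=3.1523 ← occupied
  → r_6 = 3.1523
beam 7: φ=135°, α=255°
  dir = (cos 255°, sin 255°) = (-0.2588, -0.9659); from cell (4,4)
  next x-line at t=2.8205, next y-line at t=0.8282; Δt_x=3.8637, Δt_y=1.0353
    y: enter (4,3) at t=0.8282
    y: enter (4,2) at t=1.8635
    x: enter (3,2) at t=2.8205
    y: enter (3,1) at t=2.8988
    y: enter (3,0) at t=3.9340 ← occupied
  → r_7 = 3.9340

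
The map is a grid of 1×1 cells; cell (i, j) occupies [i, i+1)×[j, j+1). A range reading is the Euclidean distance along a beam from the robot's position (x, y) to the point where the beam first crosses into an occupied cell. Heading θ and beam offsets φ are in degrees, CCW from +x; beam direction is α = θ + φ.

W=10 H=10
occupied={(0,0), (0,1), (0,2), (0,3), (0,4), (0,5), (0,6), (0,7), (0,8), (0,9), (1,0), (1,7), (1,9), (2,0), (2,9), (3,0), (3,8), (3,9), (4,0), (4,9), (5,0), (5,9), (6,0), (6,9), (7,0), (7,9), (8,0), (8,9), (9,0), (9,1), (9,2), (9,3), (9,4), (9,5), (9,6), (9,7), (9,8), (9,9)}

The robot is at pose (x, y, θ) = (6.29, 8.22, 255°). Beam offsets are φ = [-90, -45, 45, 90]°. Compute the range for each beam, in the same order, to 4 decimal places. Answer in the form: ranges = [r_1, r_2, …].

ranges = [2.3708, 6.1084, 5.4200, 2.8056]

beam 1: φ=-90°, α=165°
  d=(-0.9659,0.2588)  start (6,8)  tX=0.3002 tY=3.0137  stride 1/|dx|=1.0353 1/|dy|=3.8637
    cross x-line → (5,8), t=0.3002
    cross x-line → (4,8), t=1.3355
    cross x-line → (3,8), t=2.3708 (wall)
  → r_1 = 2.3708
beam 2: φ=-45°, α=210°
  d=(-0.8660,-0.5000)  start (6,8)  tX=0.3349 tY=0.4400  stride 1/|dx|=1.1547 1/|dy|=2.0000
    cross x-line → (5,8), t=0.3349
    cross y-line → (5,7), t=0.4400
    cross x-line → (4,7), t=1.4896
    cross y-line → (4,6), t=2.4400
    cross x-line → (3,6), t=2.6443
    cross x-line → (2,6), t=3.7990
    cross y-line → (2,5), t=4.4400
    cross x-line → (1,5), t=4.9537
    cross x-line → (0,5), t=6.1084 (wall)
  → r_2 = 6.1084
beam 3: φ=45°, α=300°
  d=(0.5000,-0.8660)  start (6,8)  tX=1.4200 tY=0.2540  stride 1/|dx|=2.0000 1/|dy|=1.1547
    cross y-line → (6,7), t=0.2540
    cross y-line → (6,6), t=1.4087
    cross x-line → (7,6), t=1.4200
    cross y-line → (7,5), t=2.5634
    cross x-line → (8,5), t=3.4200
    cross y-line → (8,4), t=3.7181
    cross y-line → (8,3), t=4.8728
    cross x-line → (9,3), t=5.4200 (wall)
  → r_3 = 5.4200
beam 4: φ=90°, α=345°
  d=(0.9659,-0.2588)  start (6,8)  tX=0.7350 tY=0.8500  stride 1/|dx|=1.0353 1/|dy|=3.8637
    cross x-line → (7,8), t=0.7350
    cross y-line → (7,7), t=0.8500
    cross x-line → (8,7), t=1.7703
    cross x-line → (9,7), t=2.8056 (wall)
  → r_4 = 2.8056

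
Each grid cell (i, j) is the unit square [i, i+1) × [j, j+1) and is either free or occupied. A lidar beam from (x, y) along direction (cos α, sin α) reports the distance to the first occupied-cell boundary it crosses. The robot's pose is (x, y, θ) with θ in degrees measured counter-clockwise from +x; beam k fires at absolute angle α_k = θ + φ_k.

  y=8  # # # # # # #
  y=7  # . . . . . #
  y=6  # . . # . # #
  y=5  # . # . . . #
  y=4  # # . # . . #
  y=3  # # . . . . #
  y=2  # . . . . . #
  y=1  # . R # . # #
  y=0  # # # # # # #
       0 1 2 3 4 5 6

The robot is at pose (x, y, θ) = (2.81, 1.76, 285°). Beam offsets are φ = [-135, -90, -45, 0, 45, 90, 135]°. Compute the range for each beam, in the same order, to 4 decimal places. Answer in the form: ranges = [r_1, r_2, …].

ranges = [2.0900, 1.8738, 0.8776, 0.7341, 0.2194, 0.1967, 4.8959]

beam 1: φ=-135°, α=150°
  d=(-0.8660,0.5000)  start (2,1)  tX=0.9353 tY=0.4800  stride 1/|dx|=1.1547 1/|dy|=2.0000
    cross y-line → (2,2), t=0.4800
    cross x-line → (1,2), t=0.9353
    cross x-line → (0,2), t=2.0900 (wall)
  → r_1 = 2.0900
beam 2: φ=-90°, α=195°
  d=(-0.9659,-0.2588)  start (2,1)  tX=0.8386 tY=2.9364  stride 1/|dx|=1.0353 1/|dy|=3.8637
    cross x-line → (1,1), t=0.8386
    cross x-line → (0,1), t=1.8738 (wall)
  → r_2 = 1.8738
beam 3: φ=-45°, α=240°
  d=(-0.5000,-0.8660)  start (2,1)  tX=1.6200 tY=0.8776  stride 1/|dx|=2.0000 1/|dy|=1.1547
    cross y-line → (2,0), t=0.8776 (wall)
  → r_3 = 0.8776
beam 4: φ=0°, α=285°
  d=(0.2588,-0.9659)  start (2,1)  tX=0.7341 tY=0.7868  stride 1/|dx|=3.8637 1/|dy|=1.0353
    cross x-line → (3,1), t=0.7341 (wall)
  → r_4 = 0.7341
beam 5: φ=45°, α=330°
  d=(0.8660,-0.5000)  start (2,1)  tX=0.2194 tY=1.5200  stride 1/|dx|=1.1547 1/|dy|=2.0000
    cross x-line → (3,1), t=0.2194 (wall)
  → r_5 = 0.2194
beam 6: φ=90°, α=15°
  d=(0.9659,0.2588)  start (2,1)  tX=0.1967 tY=0.9273  stride 1/|dx|=1.0353 1/|dy|=3.8637
    cross x-line → (3,1), t=0.1967 (wall)
  → r_6 = 0.1967
beam 7: φ=135°, α=60°
  d=(0.5000,0.8660)  start (2,1)  tX=0.3800 tY=0.2771  stride 1/|dx|=2.0000 1/|dy|=1.1547
    cross y-line → (2,2), t=0.2771
    cross x-line → (3,2), t=0.3800
    cross y-line → (3,3), t=1.4318
    cross x-line → (4,3), t=2.3800
    cross y-line → (4,4), t=2.5865
    cross y-line → (4,5), t=3.7412
    cross x-line → (5,5), t=4.3800
    cross y-line → (5,6), t=4.8959 (wall)
  → r_7 = 4.8959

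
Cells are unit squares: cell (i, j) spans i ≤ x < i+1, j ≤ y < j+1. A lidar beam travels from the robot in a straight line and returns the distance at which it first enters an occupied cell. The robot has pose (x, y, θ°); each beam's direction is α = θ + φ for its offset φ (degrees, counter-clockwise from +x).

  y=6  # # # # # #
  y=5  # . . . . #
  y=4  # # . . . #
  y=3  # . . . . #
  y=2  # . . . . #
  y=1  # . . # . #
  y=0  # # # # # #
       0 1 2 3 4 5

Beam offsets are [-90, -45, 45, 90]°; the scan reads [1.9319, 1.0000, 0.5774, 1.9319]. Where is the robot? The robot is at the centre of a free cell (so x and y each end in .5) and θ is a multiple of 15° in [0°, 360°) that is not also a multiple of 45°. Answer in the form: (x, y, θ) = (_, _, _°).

Candidates: 18 free-cell centres × 16 headings = 288 poses. Raycast each; keep the one whose scan matches to 4 dp.
  (1.5, 3.5, 15°): beam 1 = 2.5882 ≠ 1.9319 ✗
  (1.5, 2.5, 150°): beam 1 = 4.0415 ≠ 1.9319 ✗
  (2.5, 1.5, 345°): beam 1 = 0.5176 ≠ 1.9319 ✗
  (1.5, 3.5, 60°): beam 1 = 4.0415 ≠ 1.9319 ✗
  …
  (4.5, 3.5, 345°): r_1=1.9319, r_2=1.0000, r_3=0.5774, r_4=1.9319 — all match ✓
Only this pose fits every beam.

(x, y, θ) = (4.5, 3.5, 345°)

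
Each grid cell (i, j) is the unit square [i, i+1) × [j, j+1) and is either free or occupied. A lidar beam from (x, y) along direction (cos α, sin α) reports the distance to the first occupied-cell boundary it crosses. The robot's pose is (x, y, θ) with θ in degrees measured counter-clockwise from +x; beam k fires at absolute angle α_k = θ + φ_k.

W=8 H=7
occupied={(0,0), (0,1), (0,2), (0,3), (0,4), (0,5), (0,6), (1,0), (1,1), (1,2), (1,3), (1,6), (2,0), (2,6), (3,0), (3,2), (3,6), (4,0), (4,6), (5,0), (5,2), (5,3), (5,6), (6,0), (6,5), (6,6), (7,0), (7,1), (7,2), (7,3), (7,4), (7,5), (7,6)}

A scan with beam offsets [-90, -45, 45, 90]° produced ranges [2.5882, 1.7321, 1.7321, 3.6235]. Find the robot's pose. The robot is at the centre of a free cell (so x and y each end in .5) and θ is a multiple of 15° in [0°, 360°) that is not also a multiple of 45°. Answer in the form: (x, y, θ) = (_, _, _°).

Enumerate (i+0.5, j+0.5, θ) over the 23 free cells and 16 admissible headings. For each, cast all 4 beams and compare to the given ranges.
  (4.5, 1.5, 285°): beam 1 = 1.9319 ≠ 2.5882 ✗
  (2.5, 3.5, 165°): beam 2 = 2.8868 ≠ 1.7321 ✗
  (1.5, 5.5, 345°): beam 1 = 1.5529 ≠ 2.5882 ✗
  (4.5, 5.5, 105°): beam 1 = 1.5529 ≠ 2.5882 ✗
  …
  (4.5, 4.5, 75°): r_1=2.5882, r_2=1.7321, r_3=1.7321, r_4=3.6235 — all match ✓
No second candidate reproduces the full scan.

(x, y, θ) = (4.5, 4.5, 75°)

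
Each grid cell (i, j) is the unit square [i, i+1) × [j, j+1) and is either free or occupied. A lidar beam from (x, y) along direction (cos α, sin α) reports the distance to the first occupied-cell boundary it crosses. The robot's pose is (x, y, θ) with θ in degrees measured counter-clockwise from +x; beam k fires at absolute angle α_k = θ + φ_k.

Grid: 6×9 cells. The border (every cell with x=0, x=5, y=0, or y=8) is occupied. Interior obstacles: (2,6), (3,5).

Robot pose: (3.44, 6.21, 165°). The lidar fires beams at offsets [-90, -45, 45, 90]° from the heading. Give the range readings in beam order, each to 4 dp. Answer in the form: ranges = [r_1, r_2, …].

beam 1: φ=-90°, α=75°
  direction (0.2588, 0.9659); cell (3,6); t to first gridline: x 2.1637, y 0.8179 (then +3.8637 / +1.0353)
    (3,7) via y @ 0.8179
    (3,8) via y @ 1.8531  # hit
  → r_1 = 1.8531
beam 2: φ=-45°, α=120°
  direction (-0.5000, 0.8660); cell (3,6); t to first gridline: x 0.8800, y 0.9122 (then +2.0000 / +1.1547)
    (2,6) via x @ 0.8800  # hit
  → r_2 = 0.8800
beam 3: φ=45°, α=210°
  direction (-0.8660, -0.5000); cell (3,6); t to first gridline: x 0.5081, y 0.4200 (then +1.1547 / +2.0000)
    (3,5) via y @ 0.4200  # hit
  → r_3 = 0.4200
beam 4: φ=90°, α=255°
  direction (-0.2588, -0.9659); cell (3,6); t to first gridline: x 1.7000, y 0.2174 (then +3.8637 / +1.0353)
    (3,5) via y @ 0.2174  # hit
  → r_4 = 0.2174

ranges = [1.8531, 0.8800, 0.4200, 0.2174]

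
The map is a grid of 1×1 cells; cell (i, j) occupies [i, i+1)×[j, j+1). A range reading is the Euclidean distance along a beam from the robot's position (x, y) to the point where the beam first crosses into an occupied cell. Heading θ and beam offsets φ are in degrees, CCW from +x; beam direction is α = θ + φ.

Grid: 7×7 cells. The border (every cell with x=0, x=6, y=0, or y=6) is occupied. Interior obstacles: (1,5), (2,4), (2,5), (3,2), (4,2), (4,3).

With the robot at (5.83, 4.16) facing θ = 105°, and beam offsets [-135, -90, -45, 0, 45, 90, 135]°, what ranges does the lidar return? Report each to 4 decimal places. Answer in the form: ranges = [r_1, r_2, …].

beam 1: φ=-135°, α=330°
  direction (0.8660, -0.5000); cell (5,4); t to first gridline: x 0.1963, y 0.3200 (then +1.1547 / +2.0000)
    (6,4) via x @ 0.1963  # hit
  → r_1 = 0.1963
beam 2: φ=-90°, α=15°
  direction (0.9659, 0.2588); cell (5,4); t to first gridline: x 0.1760, y 3.2455 (then +1.0353 / +3.8637)
    (6,4) via x @ 0.1760  # hit
  → r_2 = 0.1760
beam 3: φ=-45°, α=60°
  direction (0.5000, 0.8660); cell (5,4); t to first gridline: x 0.3400, y 0.9699 (then +2.0000 / +1.1547)
    (6,4) via x @ 0.3400  # hit
  → r_3 = 0.3400
beam 4: φ=0°, α=105°
  direction (-0.2588, 0.9659); cell (5,4); t to first gridline: x 3.2069, y 0.8696 (then +3.8637 / +1.0353)
    (5,5) via y @ 0.8696
    (5,6) via y @ 1.9049  # hit
  → r_4 = 1.9049
beam 5: φ=45°, α=150°
  direction (-0.8660, 0.5000); cell (5,4); t to first gridline: x 0.9584, y 1.6800 (then +1.1547 / +2.0000)
    (4,4) via x @ 0.9584
    (4,5) via y @ 1.6800
    (3,5) via x @ 2.1131
    (2,5) via x @ 3.2678  # hit
  → r_5 = 3.2678
beam 6: φ=90°, α=195°
  direction (-0.9659, -0.2588); cell (5,4); t to first gridline: x 0.8593, y 0.6182 (then +1.0353 / +3.8637)
    (5,3) via y @ 0.6182
    (4,3) via x @ 0.8593  # hit
  → r_6 = 0.8593
beam 7: φ=135°, α=240°
  direction (-0.5000, -0.8660); cell (5,4); t to first gridline: x 1.6600, y 0.1848 (then +2.0000 / +1.1547)
    (5,3) via y @ 0.1848
    (5,2) via y @ 1.3395
    (4,2) via x @ 1.6600  # hit
  → r_7 = 1.6600

ranges = [0.1963, 0.1760, 0.3400, 1.9049, 3.2678, 0.8593, 1.6600]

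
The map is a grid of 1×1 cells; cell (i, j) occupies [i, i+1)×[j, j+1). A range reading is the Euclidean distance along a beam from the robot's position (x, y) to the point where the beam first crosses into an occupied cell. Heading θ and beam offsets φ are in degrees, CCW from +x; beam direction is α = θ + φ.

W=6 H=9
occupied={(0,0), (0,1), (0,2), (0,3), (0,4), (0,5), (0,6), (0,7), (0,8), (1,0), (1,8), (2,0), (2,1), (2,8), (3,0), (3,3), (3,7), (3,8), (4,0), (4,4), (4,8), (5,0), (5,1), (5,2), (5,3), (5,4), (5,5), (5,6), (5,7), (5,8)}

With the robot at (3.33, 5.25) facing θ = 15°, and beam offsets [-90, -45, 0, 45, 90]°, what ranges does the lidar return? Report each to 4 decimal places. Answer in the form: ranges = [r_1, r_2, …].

beam 1: φ=-90°, α=285°
  direction (0.2588, -0.9659); cell (3,5); t to first gridline: x 2.5887, y 0.2588 (then +3.8637 / +1.0353)
    (3,4) via y @ 0.2588
    (3,3) via y @ 1.2941  # hit
  → r_1 = 1.2941
beam 2: φ=-45°, α=330°
  direction (0.8660, -0.5000); cell (3,5); t to first gridline: x 0.7736, y 0.5000 (then +1.1547 / +2.0000)
    (3,4) via y @ 0.5000
    (4,4) via x @ 0.7736  # hit
  → r_2 = 0.7736
beam 3: φ=0°, α=15°
  direction (0.9659, 0.2588); cell (3,5); t to first gridline: x 0.6936, y 2.8978 (then +1.0353 / +3.8637)
    (4,5) via x @ 0.6936
    (5,5) via x @ 1.7289  # hit
  → r_3 = 1.7289
beam 4: φ=45°, α=60°
  direction (0.5000, 0.8660); cell (3,5); t to first gridline: x 1.3400, y 0.8660 (then +2.0000 / +1.1547)
    (3,6) via y @ 0.8660
    (4,6) via x @ 1.3400
    (4,7) via y @ 2.0207
    (4,8) via y @ 3.1754  # hit
  → r_4 = 3.1754
beam 5: φ=90°, α=105°
  direction (-0.2588, 0.9659); cell (3,5); t to first gridline: x 1.2750, y 0.7765 (then +3.8637 / +1.0353)
    (3,6) via y @ 0.7765
    (2,6) via x @ 1.2750
    (2,7) via y @ 1.8117
    (2,8) via y @ 2.8470  # hit
  → r_5 = 2.8470

ranges = [1.2941, 0.7736, 1.7289, 3.1754, 2.8470]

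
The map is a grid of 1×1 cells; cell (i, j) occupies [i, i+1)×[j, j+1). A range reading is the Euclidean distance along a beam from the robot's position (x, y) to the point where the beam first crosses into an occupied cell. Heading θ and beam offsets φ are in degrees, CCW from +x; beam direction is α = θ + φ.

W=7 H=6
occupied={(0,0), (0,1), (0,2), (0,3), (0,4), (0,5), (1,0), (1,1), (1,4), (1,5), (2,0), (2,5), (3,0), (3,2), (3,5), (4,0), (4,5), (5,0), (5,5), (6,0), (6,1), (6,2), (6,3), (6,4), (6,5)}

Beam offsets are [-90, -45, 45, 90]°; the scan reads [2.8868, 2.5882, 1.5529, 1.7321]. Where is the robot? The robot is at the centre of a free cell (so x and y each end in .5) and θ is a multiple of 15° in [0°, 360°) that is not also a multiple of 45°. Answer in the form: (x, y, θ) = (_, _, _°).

Candidates: 17 free-cell centres × 16 headings = 272 poses. Raycast each; keep the one whose scan matches to 4 dp.
  (1.5, 2.5, 240°): beam 1 = 0.5774 ≠ 2.8868 ✗
  (5.5, 4.5, 15°): beam 1 = 1.9319 ≠ 2.8868 ✗
  (4.5, 1.5, 105°): beam 1 = 1.5529 ≠ 2.8868 ✗
  (2.5, 2.5, 210°): beam 1 = 1.7321 ≠ 2.8868 ✗
  …
  (3.5, 3.5, 60°): r_1=2.8868, r_2=2.5882, r_3=1.5529, r_4=1.7321 — all match ✓
Only this pose fits every beam.

(x, y, θ) = (3.5, 3.5, 60°)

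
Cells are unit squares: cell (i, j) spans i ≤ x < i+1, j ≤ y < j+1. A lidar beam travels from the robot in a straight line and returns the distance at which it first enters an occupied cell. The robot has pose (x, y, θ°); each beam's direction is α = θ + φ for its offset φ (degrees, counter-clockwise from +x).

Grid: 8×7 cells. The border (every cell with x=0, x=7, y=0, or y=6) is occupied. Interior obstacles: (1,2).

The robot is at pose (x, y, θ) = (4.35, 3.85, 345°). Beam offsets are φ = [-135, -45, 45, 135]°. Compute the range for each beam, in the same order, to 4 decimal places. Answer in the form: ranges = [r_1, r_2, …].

beam 1: φ=-135°, α=210°
  dir = (cos 210°, sin 210°) = (-0.8660, -0.5000); from cell (4,3)
  next x-line at t=0.4041, next y-line at t=1.7000; Δt_x=1.1547, Δt_y=2.0000
    x: enter (3,3) at t=0.4041
    x: enter (2,3) at t=1.5588
    y: enter (2,2) at t=1.7000
    x: enter (1,2) at t=2.7135 ← occupied
  → r_1 = 2.7135
beam 2: φ=-45°, α=300°
  dir = (cos 300°, sin 300°) = (0.5000, -0.8660); from cell (4,3)
  next x-line at t=1.3000, next y-line at t=0.9815; Δt_x=2.0000, Δt_y=1.1547
    y: enter (4,2) at t=0.9815
    x: enter (5,2) at t=1.3000
    y: enter (5,1) at t=2.1362
    y: enter (5,0) at t=3.2909 ← occupied
  → r_2 = 3.2909
beam 3: φ=45°, α=30°
  dir = (cos 30°, sin 30°) = (0.8660, 0.5000); from cell (4,3)
  next x-line at t=0.7506, next y-line at t=0.3000; Δt_x=1.1547, Δt_y=2.0000
    y: enter (4,4) at t=0.3000
    x: enter (5,4) at t=0.7506
    x: enter (6,4) at t=1.9053
    y: enter (6,5) at t=2.3000
    x: enter (7,5) at t=3.0600 ← occupied
  → r_3 = 3.0600
beam 4: φ=135°, α=120°
  dir = (cos 120°, sin 120°) = (-0.5000, 0.8660); from cell (4,3)
  next x-line at t=0.7000, next y-line at t=0.1732; Δt_x=2.0000, Δt_y=1.1547
    y: enter (4,4) at t=0.1732
    x: enter (3,4) at t=0.7000
    y: enter (3,5) at t=1.3279
    y: enter (3,6) at t=2.4826 ← occupied
  → r_4 = 2.4826

ranges = [2.7135, 3.2909, 3.0600, 2.4826]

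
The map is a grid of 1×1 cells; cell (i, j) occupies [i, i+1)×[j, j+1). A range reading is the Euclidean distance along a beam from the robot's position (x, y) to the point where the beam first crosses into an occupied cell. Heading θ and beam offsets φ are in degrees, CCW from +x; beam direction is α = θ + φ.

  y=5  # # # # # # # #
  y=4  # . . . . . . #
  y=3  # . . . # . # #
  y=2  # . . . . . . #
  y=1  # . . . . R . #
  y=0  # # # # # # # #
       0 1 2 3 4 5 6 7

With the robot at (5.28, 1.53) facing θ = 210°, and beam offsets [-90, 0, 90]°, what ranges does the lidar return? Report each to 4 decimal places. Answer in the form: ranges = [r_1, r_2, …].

ranges = [1.6974, 1.0600, 0.6120]

beam 1: φ=-90°, α=120°
  d=(-0.5000,0.8660)  start (5,1)  tX=0.5600 tY=0.5427  stride 1/|dx|=2.0000 1/|dy|=1.1547
    cross y-line → (5,2), t=0.5427
    cross x-line → (4,2), t=0.5600
    cross y-line → (4,3), t=1.6974 (wall)
  → r_1 = 1.6974
beam 2: φ=0°, α=210°
  d=(-0.8660,-0.5000)  start (5,1)  tX=0.3233 tY=1.0600  stride 1/|dx|=1.1547 1/|dy|=2.0000
    cross x-line → (4,1), t=0.3233
    cross y-line → (4,0), t=1.0600 (wall)
  → r_2 = 1.0600
beam 3: φ=90°, α=300°
  d=(0.5000,-0.8660)  start (5,1)  tX=1.4400 tY=0.6120  stride 1/|dx|=2.0000 1/|dy|=1.1547
    cross y-line → (5,0), t=0.6120 (wall)
  → r_3 = 0.6120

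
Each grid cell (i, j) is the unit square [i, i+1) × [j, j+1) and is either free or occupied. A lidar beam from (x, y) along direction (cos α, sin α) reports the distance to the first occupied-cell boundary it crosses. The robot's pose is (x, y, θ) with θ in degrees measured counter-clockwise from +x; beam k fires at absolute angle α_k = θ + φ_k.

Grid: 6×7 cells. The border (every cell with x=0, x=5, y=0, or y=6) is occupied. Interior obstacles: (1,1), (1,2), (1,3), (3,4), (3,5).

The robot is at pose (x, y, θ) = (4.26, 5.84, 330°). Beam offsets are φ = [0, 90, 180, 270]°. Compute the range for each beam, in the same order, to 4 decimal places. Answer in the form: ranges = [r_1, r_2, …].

ranges = [0.8545, 0.1848, 0.3002, 0.5200]

beam 1: φ=0°, α=330°
  cosα=0.8660 sinα=-0.5000 | (4,5) | tMaxX 0.8545 tMaxY 1.6800 | tΔX 1.1547 tΔY 2.0000
    t=0.8545 [x] (5,5) — stop
  → r_1 = 0.8545
beam 2: φ=90°, α=60°
  cosα=0.5000 sinα=0.8660 | (4,5) | tMaxX 1.4800 tMaxY 0.1848 | tΔX 2.0000 tΔY 1.1547
    t=0.1848 [y] (4,6) — stop
  → r_2 = 0.1848
beam 3: φ=180°, α=150°
  cosα=-0.8660 sinα=0.5000 | (4,5) | tMaxX 0.3002 tMaxY 0.3200 | tΔX 1.1547 tΔY 2.0000
    t=0.3002 [x] (3,5) — stop
  → r_3 = 0.3002
beam 4: φ=270°, α=240°
  cosα=-0.5000 sinα=-0.8660 | (4,5) | tMaxX 0.5200 tMaxY 0.9699 | tΔX 2.0000 tΔY 1.1547
    t=0.5200 [x] (3,5) — stop
  → r_4 = 0.5200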